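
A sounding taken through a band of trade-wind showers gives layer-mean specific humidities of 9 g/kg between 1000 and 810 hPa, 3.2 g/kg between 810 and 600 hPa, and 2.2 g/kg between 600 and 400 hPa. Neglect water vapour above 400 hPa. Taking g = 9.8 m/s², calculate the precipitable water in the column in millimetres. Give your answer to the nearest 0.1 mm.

PW ≈ 28.8 mm

Precipitable water is the column-integrated vapour mass per unit area: PW = (1/g) Σ q̄ Δp, with q in kg/kg and Δp in Pa (1 kg/m² of water = 1 mm).
Layer 1000–810 hPa: Δp = 190 hPa = 19000 Pa, q̄ = 0.009 kg/kg → 0.009 × 19000 / 9.8 = 17.45 mm
Layer 810–600 hPa: Δp = 210 hPa = 21000 Pa, q̄ = 0.0032 kg/kg → 0.0032 × 21000 / 9.8 = 6.86 mm
Layer 600–400 hPa: Δp = 200 hPa = 20000 Pa, q̄ = 0.0022 kg/kg → 0.0022 × 20000 / 9.8 = 4.49 mm
PW = 17.45 + 6.86 + 4.49 = 28.80 ≈ 28.8 mm.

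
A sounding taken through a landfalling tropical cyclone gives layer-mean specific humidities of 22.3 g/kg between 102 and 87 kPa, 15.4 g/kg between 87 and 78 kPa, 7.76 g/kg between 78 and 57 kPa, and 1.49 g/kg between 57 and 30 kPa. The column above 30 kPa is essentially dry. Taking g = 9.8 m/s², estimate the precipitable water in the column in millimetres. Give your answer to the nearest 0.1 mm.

Precipitable water is the column-integrated vapour mass per unit area: PW = (1/g) Σ q̄ Δp, with q in kg/kg and Δp in Pa (1 kg/m² of water = 1 mm).
Layer 102–87 kPa: Δp = 150 hPa = 15000 Pa, q̄ = 0.0223 kg/kg → 0.0223 × 15000 / 9.8 = 34.13 mm
Layer 87–78 kPa: Δp = 90 hPa = 9000 Pa, q̄ = 0.0154 kg/kg → 0.0154 × 9000 / 9.8 = 14.14 mm
Layer 78–57 kPa: Δp = 210 hPa = 21000 Pa, q̄ = 0.00776 kg/kg → 0.00776 × 21000 / 9.8 = 16.63 mm
Layer 57–30 kPa: Δp = 270 hPa = 27000 Pa, q̄ = 0.00149 kg/kg → 0.00149 × 27000 / 9.8 = 4.11 mm
PW = 34.13 + 14.14 + 16.63 + 4.11 = 69.01 ≈ 69.0 mm.

PW ≈ 69.0 mm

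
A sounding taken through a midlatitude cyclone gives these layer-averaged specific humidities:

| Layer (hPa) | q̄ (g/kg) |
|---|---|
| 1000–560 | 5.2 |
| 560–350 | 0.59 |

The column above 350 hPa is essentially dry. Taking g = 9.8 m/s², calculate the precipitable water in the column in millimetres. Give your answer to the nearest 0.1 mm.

PW ≈ 24.6 mm

Precipitable water is the column-integrated vapour mass per unit area: PW = (1/g) Σ q̄ Δp, with q in kg/kg and Δp in Pa (1 kg/m² of water = 1 mm).
Layer 1000–560 hPa: Δp = 440 hPa = 44000 Pa, q̄ = 0.0052 kg/kg → 0.0052 × 44000 / 9.8 = 23.35 mm
Layer 560–350 hPa: Δp = 210 hPa = 21000 Pa, q̄ = 0.00059 kg/kg → 0.00059 × 21000 / 9.8 = 1.26 mm
PW = 23.35 + 1.26 = 24.61 ≈ 24.6 mm.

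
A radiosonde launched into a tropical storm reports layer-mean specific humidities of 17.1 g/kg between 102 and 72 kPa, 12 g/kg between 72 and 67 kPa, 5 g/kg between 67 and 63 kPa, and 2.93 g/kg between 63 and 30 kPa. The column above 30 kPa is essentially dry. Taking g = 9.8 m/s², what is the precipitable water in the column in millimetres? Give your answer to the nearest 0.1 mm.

PW ≈ 70.4 mm

Precipitable water is the column-integrated vapour mass per unit area: PW = (1/g) Σ q̄ Δp, with q in kg/kg and Δp in Pa (1 kg/m² of water = 1 mm).
Layer 102–72 kPa: Δp = 300 hPa = 30000 Pa, q̄ = 0.0171 kg/kg → 0.0171 × 30000 / 9.8 = 52.35 mm
Layer 72–67 kPa: Δp = 50 hPa = 5000 Pa, q̄ = 0.012 kg/kg → 0.012 × 5000 / 9.8 = 6.12 mm
Layer 67–63 kPa: Δp = 40 hPa = 4000 Pa, q̄ = 0.005 kg/kg → 0.005 × 4000 / 9.8 = 2.04 mm
Layer 63–30 kPa: Δp = 330 hPa = 33000 Pa, q̄ = 0.00293 kg/kg → 0.00293 × 33000 / 9.8 = 9.87 mm
PW = 52.35 + 6.12 + 2.04 + 9.87 = 70.38 ≈ 70.4 mm.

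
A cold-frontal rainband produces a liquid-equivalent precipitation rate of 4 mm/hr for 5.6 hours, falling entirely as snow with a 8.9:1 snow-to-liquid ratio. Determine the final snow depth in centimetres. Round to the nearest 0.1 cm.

Liquid-equivalent depth = 4 × 5.6 = 22.4 mm.
Snow depth = 22.4 mm × 8.9 = 199.36 mm = 19.9 cm.

snow depth ≈ 19.9 cm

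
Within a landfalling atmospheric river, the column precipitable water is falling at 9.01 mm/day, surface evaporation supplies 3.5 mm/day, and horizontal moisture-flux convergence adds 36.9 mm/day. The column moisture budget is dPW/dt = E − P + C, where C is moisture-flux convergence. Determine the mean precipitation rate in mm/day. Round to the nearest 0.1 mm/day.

P ≈ 49.4 mm/day

dPW/dt = -9.01 mm/day.
P = E + C − dPW/dt = 3.5 + (36.9) − (-9.01) = 49.4 mm/day.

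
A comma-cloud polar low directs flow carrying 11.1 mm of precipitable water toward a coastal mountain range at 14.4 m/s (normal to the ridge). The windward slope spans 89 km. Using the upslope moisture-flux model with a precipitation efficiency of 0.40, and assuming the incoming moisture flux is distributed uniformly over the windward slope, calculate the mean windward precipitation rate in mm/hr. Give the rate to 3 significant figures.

Incoming column moisture flux per unit ridge length: F = V × PW = 14.4 × 11.1 = 159.84 mm·m/s.
Spread over the 89 km slope with efficiency ε = 0.40: R = ε·F/W = 0.40 × 159.84 / 89000 m = 7.184e-04 mm/s.
R = 7.184e-04 × 3600 = 2.59 mm/hr.

R ≈ 2.59 mm/hr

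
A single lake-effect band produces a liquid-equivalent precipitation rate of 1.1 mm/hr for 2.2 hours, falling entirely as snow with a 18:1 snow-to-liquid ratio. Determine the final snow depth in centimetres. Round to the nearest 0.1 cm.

snow depth ≈ 4.4 cm

Liquid-equivalent depth = 1.1 × 2.2 = 2.42 mm.
Snow depth = 2.42 mm × 18 = 43.56 mm = 4.4 cm.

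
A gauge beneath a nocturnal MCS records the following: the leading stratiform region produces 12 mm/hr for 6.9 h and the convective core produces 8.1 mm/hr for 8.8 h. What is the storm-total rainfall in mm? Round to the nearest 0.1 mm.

total ≈ 154.1 mm

Total = Σ Rᵢ Δtᵢ = 12 × 6.9 + 8.1 × 8.8
      = 82.8 + 71.28 = 154.1 mm.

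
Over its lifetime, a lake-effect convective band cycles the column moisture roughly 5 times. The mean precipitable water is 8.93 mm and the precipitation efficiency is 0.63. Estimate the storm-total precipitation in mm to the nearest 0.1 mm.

precipitation ≈ 28.1 mm

Each cycle deposits ε × PW = 0.63 × 8.93 = 5.6259 mm.
Over 5 cycles: 5 × 5.6259 = 28.1 mm.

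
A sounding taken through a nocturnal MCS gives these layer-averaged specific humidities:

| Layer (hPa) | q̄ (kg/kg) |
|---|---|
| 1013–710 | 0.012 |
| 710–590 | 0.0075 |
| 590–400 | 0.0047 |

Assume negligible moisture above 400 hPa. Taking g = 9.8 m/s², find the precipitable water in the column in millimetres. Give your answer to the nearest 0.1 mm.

PW ≈ 55.4 mm

Precipitable water is the column-integrated vapour mass per unit area: PW = (1/g) Σ q̄ Δp, with q in kg/kg and Δp in Pa (1 kg/m² of water = 1 mm).
Layer 1013–710 hPa: Δp = 303 hPa = 30300 Pa, q̄ = 0.012 kg/kg → 0.012 × 30300 / 9.8 = 37.10 mm
Layer 710–590 hPa: Δp = 120 hPa = 12000 Pa, q̄ = 0.0075 kg/kg → 0.0075 × 12000 / 9.8 = 9.18 mm
Layer 590–400 hPa: Δp = 190 hPa = 19000 Pa, q̄ = 0.0047 kg/kg → 0.0047 × 19000 / 9.8 = 9.11 mm
PW = 37.10 + 9.18 + 9.11 = 55.39 ≈ 55.4 mm.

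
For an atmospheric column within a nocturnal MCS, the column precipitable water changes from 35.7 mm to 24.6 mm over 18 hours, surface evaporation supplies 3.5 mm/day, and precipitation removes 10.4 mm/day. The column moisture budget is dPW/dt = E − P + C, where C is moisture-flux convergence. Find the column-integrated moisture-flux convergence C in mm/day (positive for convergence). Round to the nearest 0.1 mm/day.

dPW/dt = (24.6 − 35.7) mm / (18/24 day) = -14.800 mm/day.
C = dPW/dt − E + P = (-14.800) − 3.5 + 10.4 = -7.9 mm/day.

C ≈ -7.9 mm/day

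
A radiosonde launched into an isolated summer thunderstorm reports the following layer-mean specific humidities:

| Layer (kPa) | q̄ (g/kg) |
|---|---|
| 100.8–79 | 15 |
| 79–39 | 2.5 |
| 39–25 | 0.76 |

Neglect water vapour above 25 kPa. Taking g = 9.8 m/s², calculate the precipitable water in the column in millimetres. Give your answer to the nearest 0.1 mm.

Precipitable water is the column-integrated vapour mass per unit area: PW = (1/g) Σ q̄ Δp, with q in kg/kg and Δp in Pa (1 kg/m² of water = 1 mm).
Layer 100.8–79 kPa: Δp = 218 hPa = 21800 Pa, q̄ = 0.015 kg/kg → 0.015 × 21800 / 9.8 = 33.37 mm
Layer 79–39 kPa: Δp = 400 hPa = 40000 Pa, q̄ = 0.0025 kg/kg → 0.0025 × 40000 / 9.8 = 10.20 mm
Layer 39–25 kPa: Δp = 140 hPa = 14000 Pa, q̄ = 0.00076 kg/kg → 0.00076 × 14000 / 9.8 = 1.09 mm
PW = 33.37 + 10.20 + 1.09 = 44.66 ≈ 44.7 mm.

PW ≈ 44.7 mm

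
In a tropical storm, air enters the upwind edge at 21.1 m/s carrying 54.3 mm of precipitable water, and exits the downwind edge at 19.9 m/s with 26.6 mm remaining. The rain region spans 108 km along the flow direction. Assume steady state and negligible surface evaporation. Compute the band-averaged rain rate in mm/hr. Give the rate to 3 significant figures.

R ≈ 20.5 mm/hr

Column moisture flux per unit crosswind length is F = V × PW.
Inflow: F_in = 21.1 × 54.3 = 1145.73 mm·m/s
Outflow: F_out = 19.9 × 26.6 = 529.34 mm·m/s
Steady-state rate R = (F_in − F_out)/L = (1145.73 − 529.34) / 108000 m = 5.707e-03 mm/s.
R = 5.707e-03 × 3600 = 20.5 mm/hr.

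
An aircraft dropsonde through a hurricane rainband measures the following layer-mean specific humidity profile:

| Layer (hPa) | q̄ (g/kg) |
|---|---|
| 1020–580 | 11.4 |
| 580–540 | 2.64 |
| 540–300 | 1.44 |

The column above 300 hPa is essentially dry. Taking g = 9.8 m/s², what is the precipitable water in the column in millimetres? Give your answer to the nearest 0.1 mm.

PW ≈ 55.8 mm

Precipitable water is the column-integrated vapour mass per unit area: PW = (1/g) Σ q̄ Δp, with q in kg/kg and Δp in Pa (1 kg/m² of water = 1 mm).
Layer 1020–580 hPa: Δp = 440 hPa = 44000 Pa, q̄ = 0.0114 kg/kg → 0.0114 × 44000 / 9.8 = 51.18 mm
Layer 580–540 hPa: Δp = 40 hPa = 4000 Pa, q̄ = 0.00264 kg/kg → 0.00264 × 4000 / 9.8 = 1.08 mm
Layer 540–300 hPa: Δp = 240 hPa = 24000 Pa, q̄ = 0.00144 kg/kg → 0.00144 × 24000 / 9.8 = 3.53 mm
PW = 51.18 + 1.08 + 3.53 = 55.79 ≈ 55.8 mm.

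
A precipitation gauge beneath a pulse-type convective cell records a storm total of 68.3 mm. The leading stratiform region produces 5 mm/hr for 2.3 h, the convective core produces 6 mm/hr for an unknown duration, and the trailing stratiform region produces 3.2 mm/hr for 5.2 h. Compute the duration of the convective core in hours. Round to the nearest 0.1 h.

Known phases: 5 × 2.3 + 3.2 × 5.2 = 11.5 + 16.64 = 28.14 mm.
Remaining depth = 68.3 − 28.14 = 40.16 mm.
Duration = 40.16 / 6 = 6.7 h.

duration ≈ 6.7 h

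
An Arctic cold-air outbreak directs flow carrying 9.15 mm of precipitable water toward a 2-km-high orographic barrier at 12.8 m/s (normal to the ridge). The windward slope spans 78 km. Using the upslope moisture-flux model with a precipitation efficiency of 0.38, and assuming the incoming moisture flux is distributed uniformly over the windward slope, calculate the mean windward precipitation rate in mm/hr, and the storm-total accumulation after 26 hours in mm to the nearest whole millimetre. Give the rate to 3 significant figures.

Incoming column moisture flux per unit ridge length: F = V × PW = 12.8 × 9.15 = 117.12 mm·m/s.
Spread over the 78 km slope with efficiency ε = 0.38: R = ε·F/W = 0.38 × 117.12 / 78000 m = 5.706e-04 mm/s.
R = 5.706e-04 × 3600 = 2.05 mm/hr.
Over 26 h: total = 2.05 × 26 = 53.3 ≈ 53 mm.

R ≈ 2.05 mm/hr; total ≈ 53 mm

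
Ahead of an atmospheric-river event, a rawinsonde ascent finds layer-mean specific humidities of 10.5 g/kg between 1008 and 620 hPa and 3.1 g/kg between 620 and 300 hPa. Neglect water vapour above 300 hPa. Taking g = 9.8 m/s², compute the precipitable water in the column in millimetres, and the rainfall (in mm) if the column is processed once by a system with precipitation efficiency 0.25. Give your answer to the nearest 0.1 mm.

PW ≈ 51.7 mm; rainfall ≈ 12.9 mm

Precipitable water is the column-integrated vapour mass per unit area: PW = (1/g) Σ q̄ Δp, with q in kg/kg and Δp in Pa (1 kg/m² of water = 1 mm).
Layer 1008–620 hPa: Δp = 388 hPa = 38800 Pa, q̄ = 0.0105 kg/kg → 0.0105 × 38800 / 9.8 = 41.57 mm
Layer 620–300 hPa: Δp = 320 hPa = 32000 Pa, q̄ = 0.0031 kg/kg → 0.0031 × 32000 / 9.8 = 10.12 mm
PW = 41.57 + 10.12 = 51.69 ≈ 51.7 mm.
Rainfall = ε × PW = 0.25 × 51.7 = 12.9 mm.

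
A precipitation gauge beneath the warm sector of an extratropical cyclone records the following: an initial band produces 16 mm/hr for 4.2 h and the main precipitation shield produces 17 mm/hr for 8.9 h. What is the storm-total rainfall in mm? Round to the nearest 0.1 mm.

total ≈ 218.5 mm

Total = Σ Rᵢ Δtᵢ = 16 × 4.2 + 17 × 8.9
      = 67.2 + 151.3 = 218.5 mm.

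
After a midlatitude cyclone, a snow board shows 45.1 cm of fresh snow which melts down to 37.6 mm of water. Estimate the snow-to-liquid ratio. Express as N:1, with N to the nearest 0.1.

ratio ≈ 12.0

Ratio = snow depth / SWE = 451 mm / 37.6 mm = 12.0, i.e. 12.0:1.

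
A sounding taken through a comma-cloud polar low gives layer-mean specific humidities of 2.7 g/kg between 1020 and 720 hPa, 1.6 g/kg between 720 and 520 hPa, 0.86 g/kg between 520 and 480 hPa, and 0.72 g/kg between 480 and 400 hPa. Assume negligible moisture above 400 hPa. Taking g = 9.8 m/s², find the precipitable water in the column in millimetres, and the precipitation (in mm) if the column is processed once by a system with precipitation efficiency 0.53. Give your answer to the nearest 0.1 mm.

PW ≈ 12.5 mm; precipitation ≈ 6.6 mm

Precipitable water is the column-integrated vapour mass per unit area: PW = (1/g) Σ q̄ Δp, with q in kg/kg and Δp in Pa (1 kg/m² of water = 1 mm).
Layer 1020–720 hPa: Δp = 300 hPa = 30000 Pa, q̄ = 0.0027 kg/kg → 0.0027 × 30000 / 9.8 = 8.27 mm
Layer 720–520 hPa: Δp = 200 hPa = 20000 Pa, q̄ = 0.0016 kg/kg → 0.0016 × 20000 / 9.8 = 3.27 mm
Layer 520–480 hPa: Δp = 40 hPa = 4000 Pa, q̄ = 0.00086 kg/kg → 0.00086 × 4000 / 9.8 = 0.35 mm
Layer 480–400 hPa: Δp = 80 hPa = 8000 Pa, q̄ = 0.00072 kg/kg → 0.00072 × 8000 / 9.8 = 0.59 mm
PW = 8.27 + 3.27 + 0.35 + 0.59 = 12.48 ≈ 12.5 mm.
Precipitation = ε × PW = 0.53 × 12.5 = 6.6 mm.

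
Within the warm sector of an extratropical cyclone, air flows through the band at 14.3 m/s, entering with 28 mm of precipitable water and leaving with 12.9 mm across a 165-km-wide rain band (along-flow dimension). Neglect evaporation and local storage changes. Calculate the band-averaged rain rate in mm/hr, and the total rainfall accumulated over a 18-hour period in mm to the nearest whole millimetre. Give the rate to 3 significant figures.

Column moisture flux per unit crosswind length is F = V × PW.
Inflow: F_in = 14.3 × 28 = 400.4 mm·m/s
Outflow: F_out = 14.3 × 12.9 = 184.47 mm·m/s
Steady-state rate R = (F_in − F_out)/L = (400.4 − 184.47) / 165000 m = 1.309e-03 mm/s.
R = 1.309e-03 × 3600 = 4.71 mm/hr.
Over 18 h: total = 4.71 × 18 = 84.78 ≈ 85 mm.

R ≈ 4.71 mm/hr; total ≈ 85 mm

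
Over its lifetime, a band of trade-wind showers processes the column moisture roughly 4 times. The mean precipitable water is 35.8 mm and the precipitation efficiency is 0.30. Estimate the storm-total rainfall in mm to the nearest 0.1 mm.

rainfall ≈ 43.0 mm

Each cycle deposits ε × PW = 0.30 × 35.8 = 10.74 mm.
Over 4 cycles: 4 × 10.74 = 43.0 mm.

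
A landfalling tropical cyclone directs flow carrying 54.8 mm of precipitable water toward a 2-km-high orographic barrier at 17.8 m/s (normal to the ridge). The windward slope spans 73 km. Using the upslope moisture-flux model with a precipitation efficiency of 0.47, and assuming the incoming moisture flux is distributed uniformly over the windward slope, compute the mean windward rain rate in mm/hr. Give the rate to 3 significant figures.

Incoming column moisture flux per unit ridge length: F = V × PW = 17.8 × 54.8 = 975.44 mm·m/s.
Spread over the 73 km slope with efficiency ε = 0.47: R = ε·F/W = 0.47 × 975.44 / 73000 m = 6.280e-03 mm/s.
R = 6.280e-03 × 3600 = 22.6 mm/hr.

R ≈ 22.6 mm/hr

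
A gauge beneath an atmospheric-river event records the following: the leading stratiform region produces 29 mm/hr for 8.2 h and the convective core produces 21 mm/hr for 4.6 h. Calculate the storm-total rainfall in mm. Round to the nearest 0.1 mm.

Total = Σ Rᵢ Δtᵢ = 29 × 8.2 + 21 × 4.6
      = 237.8 + 96.6 = 334.4 mm.

total ≈ 334.4 mm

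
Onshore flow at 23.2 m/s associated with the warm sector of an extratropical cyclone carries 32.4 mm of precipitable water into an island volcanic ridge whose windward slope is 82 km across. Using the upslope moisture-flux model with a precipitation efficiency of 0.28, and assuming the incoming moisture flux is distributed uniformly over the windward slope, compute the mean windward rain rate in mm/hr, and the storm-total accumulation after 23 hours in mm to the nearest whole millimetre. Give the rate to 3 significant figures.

R ≈ 9.24 mm/hr; total ≈ 213 mm

Incoming column moisture flux per unit ridge length: F = V × PW = 23.2 × 32.4 = 751.68 mm·m/s.
Spread over the 82 km slope with efficiency ε = 0.28: R = ε·F/W = 0.28 × 751.68 / 82000 m = 2.567e-03 mm/s.
R = 2.567e-03 × 3600 = 9.24 mm/hr.
Over 23 h: total = 9.24 × 23 = 212.52 ≈ 213 mm.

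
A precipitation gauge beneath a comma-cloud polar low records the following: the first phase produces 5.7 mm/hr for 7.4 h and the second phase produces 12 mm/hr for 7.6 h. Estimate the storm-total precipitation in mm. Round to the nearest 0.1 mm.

Total = Σ Rᵢ Δtᵢ = 5.7 × 7.4 + 12 × 7.6
      = 42.18 + 91.2 = 133.4 mm.

total ≈ 133.4 mm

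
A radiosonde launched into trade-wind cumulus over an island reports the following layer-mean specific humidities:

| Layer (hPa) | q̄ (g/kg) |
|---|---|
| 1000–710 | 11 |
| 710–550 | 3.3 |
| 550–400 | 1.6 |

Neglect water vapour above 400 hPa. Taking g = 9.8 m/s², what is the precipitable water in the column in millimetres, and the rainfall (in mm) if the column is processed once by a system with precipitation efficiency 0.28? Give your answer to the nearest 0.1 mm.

PW ≈ 40.4 mm; rainfall ≈ 11.3 mm

Precipitable water is the column-integrated vapour mass per unit area: PW = (1/g) Σ q̄ Δp, with q in kg/kg and Δp in Pa (1 kg/m² of water = 1 mm).
Layer 1000–710 hPa: Δp = 290 hPa = 29000 Pa, q̄ = 0.011 kg/kg → 0.011 × 29000 / 9.8 = 32.55 mm
Layer 710–550 hPa: Δp = 160 hPa = 16000 Pa, q̄ = 0.0033 kg/kg → 0.0033 × 16000 / 9.8 = 5.39 mm
Layer 550–400 hPa: Δp = 150 hPa = 15000 Pa, q̄ = 0.0016 kg/kg → 0.0016 × 15000 / 9.8 = 2.45 mm
PW = 32.55 + 5.39 + 2.45 = 40.39 ≈ 40.4 mm.
Rainfall = ε × PW = 0.28 × 40.4 = 11.3 mm.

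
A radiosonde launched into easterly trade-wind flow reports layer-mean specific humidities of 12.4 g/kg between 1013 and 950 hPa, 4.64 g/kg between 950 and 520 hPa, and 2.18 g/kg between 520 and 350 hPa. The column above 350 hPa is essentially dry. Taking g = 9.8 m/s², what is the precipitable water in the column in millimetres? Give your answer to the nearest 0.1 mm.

PW ≈ 32.1 mm

Precipitable water is the column-integrated vapour mass per unit area: PW = (1/g) Σ q̄ Δp, with q in kg/kg and Δp in Pa (1 kg/m² of water = 1 mm).
Layer 1013–950 hPa: Δp = 63 hPa = 6300 Pa, q̄ = 0.0124 kg/kg → 0.0124 × 6300 / 9.8 = 7.97 mm
Layer 950–520 hPa: Δp = 430 hPa = 43000 Pa, q̄ = 0.00464 kg/kg → 0.00464 × 43000 / 9.8 = 20.36 mm
Layer 520–350 hPa: Δp = 170 hPa = 17000 Pa, q̄ = 0.00218 kg/kg → 0.00218 × 17000 / 9.8 = 3.78 mm
PW = 7.97 + 20.36 + 3.78 = 32.11 ≈ 32.1 mm.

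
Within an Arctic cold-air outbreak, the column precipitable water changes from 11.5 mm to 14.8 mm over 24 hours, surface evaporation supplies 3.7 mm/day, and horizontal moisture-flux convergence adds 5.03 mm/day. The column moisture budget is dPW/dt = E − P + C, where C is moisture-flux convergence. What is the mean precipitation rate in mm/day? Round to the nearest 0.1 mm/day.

P ≈ 5.4 mm/day

dPW/dt = (14.8 − 11.5) mm / (24/24 day) = +3.300 mm/day.
P = E + C − dPW/dt = 3.7 + (5.03) − (+3.300) = 5.4 mm/day.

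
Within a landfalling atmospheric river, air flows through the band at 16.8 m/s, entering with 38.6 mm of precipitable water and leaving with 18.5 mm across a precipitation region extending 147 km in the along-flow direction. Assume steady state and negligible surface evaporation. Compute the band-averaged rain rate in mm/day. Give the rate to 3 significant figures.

Column moisture flux per unit crosswind length is F = V × PW.
Inflow: F_in = 16.8 × 38.6 = 648.48 mm·m/s
Outflow: F_out = 16.8 × 18.5 = 310.8 mm·m/s
Steady-state rate R = (F_in − F_out)/L = (648.48 − 310.8) / 147000 m = 2.297e-03 mm/s.
R = 2.297e-03 × 3600 × 24 = 198 mm/day.

R ≈ 198 mm/day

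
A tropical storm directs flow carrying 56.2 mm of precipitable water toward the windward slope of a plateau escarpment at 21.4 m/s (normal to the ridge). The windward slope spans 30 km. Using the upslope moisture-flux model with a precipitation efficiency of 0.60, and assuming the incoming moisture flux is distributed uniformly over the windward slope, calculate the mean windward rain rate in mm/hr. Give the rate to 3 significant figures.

R ≈ 86.6 mm/hr

Incoming column moisture flux per unit ridge length: F = V × PW = 21.4 × 56.2 = 1202.68 mm·m/s.
Spread over the 30 km slope with efficiency ε = 0.60: R = ε·F/W = 0.60 × 1202.68 / 30000 m = 2.405e-02 mm/s.
R = 2.405e-02 × 3600 = 86.6 mm/hr.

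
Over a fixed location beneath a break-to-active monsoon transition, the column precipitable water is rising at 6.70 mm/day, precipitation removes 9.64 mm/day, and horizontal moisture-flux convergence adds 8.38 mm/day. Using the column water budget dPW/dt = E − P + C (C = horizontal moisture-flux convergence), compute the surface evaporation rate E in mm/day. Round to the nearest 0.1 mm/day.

E ≈ 8.0 mm/day

dPW/dt = +6.70 mm/day.
E = dPW/dt + P − C = (+6.70) + 9.64 − (8.38) = 8.0 mm/day.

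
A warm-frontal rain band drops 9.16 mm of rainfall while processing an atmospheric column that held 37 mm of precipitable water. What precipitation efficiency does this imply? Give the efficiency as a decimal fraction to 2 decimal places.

ε ≈ 0.25

ε = rainfall / PW = 9.16 / 37 = 0.25.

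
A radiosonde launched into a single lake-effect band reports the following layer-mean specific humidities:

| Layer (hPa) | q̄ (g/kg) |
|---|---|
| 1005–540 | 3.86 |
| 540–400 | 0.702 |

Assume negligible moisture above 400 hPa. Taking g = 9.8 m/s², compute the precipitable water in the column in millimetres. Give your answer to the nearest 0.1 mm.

Precipitable water is the column-integrated vapour mass per unit area: PW = (1/g) Σ q̄ Δp, with q in kg/kg and Δp in Pa (1 kg/m² of water = 1 mm).
Layer 1005–540 hPa: Δp = 465 hPa = 46500 Pa, q̄ = 0.00386 kg/kg → 0.00386 × 46500 / 9.8 = 18.32 mm
Layer 540–400 hPa: Δp = 140 hPa = 14000 Pa, q̄ = 0.000702 kg/kg → 0.000702 × 14000 / 9.8 = 1.00 mm
PW = 18.32 + 1.00 = 19.32 ≈ 19.3 mm.

PW ≈ 19.3 mm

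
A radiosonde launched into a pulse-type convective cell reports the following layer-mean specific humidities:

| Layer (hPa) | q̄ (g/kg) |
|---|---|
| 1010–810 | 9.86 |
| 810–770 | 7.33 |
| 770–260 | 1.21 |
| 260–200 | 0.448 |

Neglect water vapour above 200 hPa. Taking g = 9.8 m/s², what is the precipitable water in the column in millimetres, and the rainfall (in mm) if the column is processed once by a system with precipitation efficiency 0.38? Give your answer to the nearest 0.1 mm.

Precipitable water is the column-integrated vapour mass per unit area: PW = (1/g) Σ q̄ Δp, with q in kg/kg and Δp in Pa (1 kg/m² of water = 1 mm).
Layer 1010–810 hPa: Δp = 200 hPa = 20000 Pa, q̄ = 0.00986 kg/kg → 0.00986 × 20000 / 9.8 = 20.12 mm
Layer 810–770 hPa: Δp = 40 hPa = 4000 Pa, q̄ = 0.00733 kg/kg → 0.00733 × 4000 / 9.8 = 2.99 mm
Layer 770–260 hPa: Δp = 510 hPa = 51000 Pa, q̄ = 0.00121 kg/kg → 0.00121 × 51000 / 9.8 = 6.30 mm
Layer 260–200 hPa: Δp = 60 hPa = 6000 Pa, q̄ = 0.000448 kg/kg → 0.000448 × 6000 / 9.8 = 0.27 mm
PW = 20.12 + 2.99 + 6.30 + 0.27 = 29.68 ≈ 29.7 mm.
Rainfall = ε × PW = 0.38 × 29.7 = 11.3 mm.

PW ≈ 29.7 mm; rainfall ≈ 11.3 mm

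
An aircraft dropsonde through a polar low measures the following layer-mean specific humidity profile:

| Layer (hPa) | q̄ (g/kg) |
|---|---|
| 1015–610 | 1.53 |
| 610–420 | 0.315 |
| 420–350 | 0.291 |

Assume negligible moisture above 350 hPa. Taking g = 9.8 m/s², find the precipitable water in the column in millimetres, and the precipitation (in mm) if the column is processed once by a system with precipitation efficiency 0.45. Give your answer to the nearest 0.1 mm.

PW ≈ 7.1 mm; precipitation ≈ 3.2 mm

Precipitable water is the column-integrated vapour mass per unit area: PW = (1/g) Σ q̄ Δp, with q in kg/kg and Δp in Pa (1 kg/m² of water = 1 mm).
Layer 1015–610 hPa: Δp = 405 hPa = 40500 Pa, q̄ = 0.00153 kg/kg → 0.00153 × 40500 / 9.8 = 6.32 mm
Layer 610–420 hPa: Δp = 190 hPa = 19000 Pa, q̄ = 0.000315 kg/kg → 0.000315 × 19000 / 9.8 = 0.61 mm
Layer 420–350 hPa: Δp = 70 hPa = 7000 Pa, q̄ = 0.000291 kg/kg → 0.000291 × 7000 / 9.8 = 0.21 mm
PW = 6.32 + 0.61 + 0.21 = 7.14 ≈ 7.1 mm.
Precipitation = ε × PW = 0.45 × 7.1 = 3.2 mm.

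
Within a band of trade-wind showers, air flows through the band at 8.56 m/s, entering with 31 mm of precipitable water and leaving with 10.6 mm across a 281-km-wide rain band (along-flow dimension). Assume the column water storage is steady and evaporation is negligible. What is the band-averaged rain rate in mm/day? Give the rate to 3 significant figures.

Column moisture flux per unit crosswind length is F = V × PW.
Inflow: F_in = 8.56 × 31 = 265.36 mm·m/s
Outflow: F_out = 8.56 × 10.6 = 90.736 mm·m/s
Steady-state rate R = (F_in − F_out)/L = (265.36 − 90.736) / 281000 m = 6.214e-04 mm/s.
R = 6.214e-04 × 3600 × 24 = 53.7 mm/day.

R ≈ 53.7 mm/day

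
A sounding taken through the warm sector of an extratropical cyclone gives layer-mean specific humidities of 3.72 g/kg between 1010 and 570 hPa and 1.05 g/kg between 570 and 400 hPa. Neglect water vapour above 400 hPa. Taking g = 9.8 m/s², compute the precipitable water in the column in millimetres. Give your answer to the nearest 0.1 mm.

Precipitable water is the column-integrated vapour mass per unit area: PW = (1/g) Σ q̄ Δp, with q in kg/kg and Δp in Pa (1 kg/m² of water = 1 mm).
Layer 1010–570 hPa: Δp = 440 hPa = 44000 Pa, q̄ = 0.00372 kg/kg → 0.00372 × 44000 / 9.8 = 16.70 mm
Layer 570–400 hPa: Δp = 170 hPa = 17000 Pa, q̄ = 0.00105 kg/kg → 0.00105 × 17000 / 9.8 = 1.82 mm
PW = 16.70 + 1.82 = 18.52 ≈ 18.5 mm.

PW ≈ 18.5 mm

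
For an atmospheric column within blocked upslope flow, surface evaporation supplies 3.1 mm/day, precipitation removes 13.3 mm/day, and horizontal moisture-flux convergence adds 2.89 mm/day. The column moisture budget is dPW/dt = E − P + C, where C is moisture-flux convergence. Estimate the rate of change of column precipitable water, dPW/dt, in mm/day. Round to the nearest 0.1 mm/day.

dPW/dt ≈ -7.3 mm/day

dPW/dt = E − P + C = 3.1 − 13.3 + (2.89) = -7.3 mm/day.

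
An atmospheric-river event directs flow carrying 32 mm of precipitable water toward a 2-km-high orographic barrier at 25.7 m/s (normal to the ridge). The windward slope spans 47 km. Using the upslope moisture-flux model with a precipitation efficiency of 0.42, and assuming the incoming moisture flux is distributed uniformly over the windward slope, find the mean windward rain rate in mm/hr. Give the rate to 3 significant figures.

R ≈ 26.5 mm/hr

Incoming column moisture flux per unit ridge length: F = V × PW = 25.7 × 32 = 822.4 mm·m/s.
Spread over the 47 km slope with efficiency ε = 0.42: R = ε·F/W = 0.42 × 822.4 / 47000 m = 7.349e-03 mm/s.
R = 7.349e-03 × 3600 = 26.5 mm/hr.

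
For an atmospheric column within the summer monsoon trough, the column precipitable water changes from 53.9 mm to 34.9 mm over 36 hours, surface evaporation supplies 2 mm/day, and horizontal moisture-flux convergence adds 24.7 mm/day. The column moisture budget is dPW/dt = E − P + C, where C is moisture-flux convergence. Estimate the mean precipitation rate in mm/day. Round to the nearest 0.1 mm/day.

P ≈ 39.4 mm/day

dPW/dt = (34.9 − 53.9) mm / (36/24 day) = -12.667 mm/day.
P = E + C − dPW/dt = 2 + (24.7) − (-12.667) = 39.4 mm/day.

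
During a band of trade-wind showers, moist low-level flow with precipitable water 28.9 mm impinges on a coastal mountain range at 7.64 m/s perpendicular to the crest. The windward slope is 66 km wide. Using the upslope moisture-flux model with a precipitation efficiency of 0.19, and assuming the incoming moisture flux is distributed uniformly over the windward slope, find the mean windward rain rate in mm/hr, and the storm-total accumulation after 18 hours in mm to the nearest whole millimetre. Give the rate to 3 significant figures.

R ≈ 2.29 mm/hr; total ≈ 41 mm

Incoming column moisture flux per unit ridge length: F = V × PW = 7.64 × 28.9 = 220.796 mm·m/s.
Spread over the 66 km slope with efficiency ε = 0.19: R = ε·F/W = 0.19 × 220.796 / 66000 m = 6.356e-04 mm/s.
R = 6.356e-04 × 3600 = 2.29 mm/hr.
Over 18 h: total = 2.29 × 18 = 41.22 ≈ 41 mm.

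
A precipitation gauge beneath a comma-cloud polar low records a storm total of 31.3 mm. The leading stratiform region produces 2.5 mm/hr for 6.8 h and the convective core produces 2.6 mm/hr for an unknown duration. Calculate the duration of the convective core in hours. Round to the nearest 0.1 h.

Known phases: 2.5 × 6.8 = 17 mm.
Remaining depth = 31.3 − 17 = 14.3 mm.
Duration = 14.3 / 2.6 = 5.5 h.

duration ≈ 5.5 h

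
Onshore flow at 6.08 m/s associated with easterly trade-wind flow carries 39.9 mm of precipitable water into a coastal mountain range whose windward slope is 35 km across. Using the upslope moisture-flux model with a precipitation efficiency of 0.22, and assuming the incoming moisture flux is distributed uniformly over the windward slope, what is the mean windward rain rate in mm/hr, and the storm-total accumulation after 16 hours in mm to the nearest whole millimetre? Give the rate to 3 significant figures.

Incoming column moisture flux per unit ridge length: F = V × PW = 6.08 × 39.9 = 242.592 mm·m/s.
Spread over the 35 km slope with efficiency ε = 0.22: R = ε·F/W = 0.22 × 242.592 / 35000 m = 1.525e-03 mm/s.
R = 1.525e-03 × 3600 = 5.49 mm/hr.
Over 16 h: total = 5.49 × 16 = 87.84 ≈ 88 mm.

R ≈ 5.49 mm/hr; total ≈ 88 mm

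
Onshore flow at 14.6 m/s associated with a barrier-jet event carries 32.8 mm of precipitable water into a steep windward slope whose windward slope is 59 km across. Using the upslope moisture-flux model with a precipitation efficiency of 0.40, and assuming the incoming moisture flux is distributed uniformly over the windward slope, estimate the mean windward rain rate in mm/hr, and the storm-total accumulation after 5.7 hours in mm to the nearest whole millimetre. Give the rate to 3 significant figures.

R ≈ 11.7 mm/hr; total ≈ 67 mm

Incoming column moisture flux per unit ridge length: F = V × PW = 14.6 × 32.8 = 478.88 mm·m/s.
Spread over the 59 km slope with efficiency ε = 0.40: R = ε·F/W = 0.40 × 478.88 / 59000 m = 3.247e-03 mm/s.
R = 3.247e-03 × 3600 = 11.7 mm/hr.
Over 5.7 h: total = 11.7 × 5.7 = 66.69 ≈ 67 mm.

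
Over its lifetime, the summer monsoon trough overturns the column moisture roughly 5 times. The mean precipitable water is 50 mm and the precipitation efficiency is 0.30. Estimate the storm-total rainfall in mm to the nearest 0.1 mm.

rainfall ≈ 75.0 mm

Each cycle deposits ε × PW = 0.30 × 50 = 15 mm.
Over 5 cycles: 5 × 15 = 75.0 mm.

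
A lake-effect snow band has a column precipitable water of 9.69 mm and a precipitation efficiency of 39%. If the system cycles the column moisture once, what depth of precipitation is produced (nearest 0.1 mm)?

Precipitation = ε × PW = 0.39 × 9.69 = 3.8 mm.

precipitation ≈ 3.8 mm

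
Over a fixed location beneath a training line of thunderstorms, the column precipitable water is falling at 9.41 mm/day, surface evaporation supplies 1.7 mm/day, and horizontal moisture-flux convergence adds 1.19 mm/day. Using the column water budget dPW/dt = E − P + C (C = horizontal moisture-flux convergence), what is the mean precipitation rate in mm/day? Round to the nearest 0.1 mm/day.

dPW/dt = -9.41 mm/day.
P = E + C − dPW/dt = 1.7 + (1.19) − (-9.41) = 12.3 mm/day.

P ≈ 12.3 mm/day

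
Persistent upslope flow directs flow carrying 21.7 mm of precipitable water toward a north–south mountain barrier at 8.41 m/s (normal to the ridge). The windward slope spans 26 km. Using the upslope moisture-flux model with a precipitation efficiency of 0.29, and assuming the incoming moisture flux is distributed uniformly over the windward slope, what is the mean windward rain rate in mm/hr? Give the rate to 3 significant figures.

Incoming column moisture flux per unit ridge length: F = V × PW = 8.41 × 21.7 = 182.497 mm·m/s.
Spread over the 26 km slope with efficiency ε = 0.29: R = ε·F/W = 0.29 × 182.497 / 26000 m = 2.036e-03 mm/s.
R = 2.036e-03 × 3600 = 7.33 mm/hr.

R ≈ 7.33 mm/hr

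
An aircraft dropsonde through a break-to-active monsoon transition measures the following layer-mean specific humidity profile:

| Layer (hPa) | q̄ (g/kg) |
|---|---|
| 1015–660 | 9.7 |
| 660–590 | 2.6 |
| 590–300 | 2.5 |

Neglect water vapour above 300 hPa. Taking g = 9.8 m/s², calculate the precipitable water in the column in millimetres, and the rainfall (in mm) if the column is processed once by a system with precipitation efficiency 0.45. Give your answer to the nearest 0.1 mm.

Precipitable water is the column-integrated vapour mass per unit area: PW = (1/g) Σ q̄ Δp, with q in kg/kg and Δp in Pa (1 kg/m² of water = 1 mm).
Layer 1015–660 hPa: Δp = 355 hPa = 35500 Pa, q̄ = 0.0097 kg/kg → 0.0097 × 35500 / 9.8 = 35.14 mm
Layer 660–590 hPa: Δp = 70 hPa = 7000 Pa, q̄ = 0.0026 kg/kg → 0.0026 × 7000 / 9.8 = 1.86 mm
Layer 590–300 hPa: Δp = 290 hPa = 29000 Pa, q̄ = 0.0025 kg/kg → 0.0025 × 29000 / 9.8 = 7.40 mm
PW = 35.14 + 1.86 + 7.40 = 44.40 ≈ 44.4 mm.
Rainfall = ε × PW = 0.45 × 44.4 = 20.0 mm.

PW ≈ 44.4 mm; rainfall ≈ 20.0 mm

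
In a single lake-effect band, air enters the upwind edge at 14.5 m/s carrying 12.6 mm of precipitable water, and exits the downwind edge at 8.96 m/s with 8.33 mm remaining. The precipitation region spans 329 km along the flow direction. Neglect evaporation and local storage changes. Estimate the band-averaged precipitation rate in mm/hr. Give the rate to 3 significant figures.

Column moisture flux per unit crosswind length is F = V × PW.
Inflow: F_in = 14.5 × 12.6 = 182.7 mm·m/s
Outflow: F_out = 8.96 × 8.33 = 74.6368 mm·m/s
Steady-state rate R = (F_in − F_out)/L = (182.7 − 74.6368) / 329000 m = 3.285e-04 mm/s.
R = 3.285e-04 × 3600 = 1.18 mm/hr.

R ≈ 1.18 mm/hr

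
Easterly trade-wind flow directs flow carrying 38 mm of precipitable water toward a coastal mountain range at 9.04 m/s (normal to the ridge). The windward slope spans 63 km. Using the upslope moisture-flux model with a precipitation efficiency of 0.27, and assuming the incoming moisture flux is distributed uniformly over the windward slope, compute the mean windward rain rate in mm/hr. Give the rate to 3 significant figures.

R ≈ 5.30 mm/hr

Incoming column moisture flux per unit ridge length: F = V × PW = 9.04 × 38 = 343.52 mm·m/s.
Spread over the 63 km slope with efficiency ε = 0.27: R = ε·F/W = 0.27 × 343.52 / 63000 m = 1.472e-03 mm/s.
R = 1.472e-03 × 3600 = 5.30 mm/hr.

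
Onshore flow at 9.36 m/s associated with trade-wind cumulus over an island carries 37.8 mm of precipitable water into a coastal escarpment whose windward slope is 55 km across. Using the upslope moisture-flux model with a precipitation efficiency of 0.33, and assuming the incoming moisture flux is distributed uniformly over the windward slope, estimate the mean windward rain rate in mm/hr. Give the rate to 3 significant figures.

Incoming column moisture flux per unit ridge length: F = V × PW = 9.36 × 37.8 = 353.808 mm·m/s.
Spread over the 55 km slope with efficiency ε = 0.33: R = ε·F/W = 0.33 × 353.808 / 55000 m = 2.123e-03 mm/s.
R = 2.123e-03 × 3600 = 7.64 mm/hr.

R ≈ 7.64 mm/hr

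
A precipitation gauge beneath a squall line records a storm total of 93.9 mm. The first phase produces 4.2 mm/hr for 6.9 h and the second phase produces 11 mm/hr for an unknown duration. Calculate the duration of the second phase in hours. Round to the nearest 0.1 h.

Known phases: 4.2 × 6.9 = 28.98 mm.
Remaining depth = 93.9 − 28.98 = 64.92 mm.
Duration = 64.92 / 11 = 5.9 h.

duration ≈ 5.9 h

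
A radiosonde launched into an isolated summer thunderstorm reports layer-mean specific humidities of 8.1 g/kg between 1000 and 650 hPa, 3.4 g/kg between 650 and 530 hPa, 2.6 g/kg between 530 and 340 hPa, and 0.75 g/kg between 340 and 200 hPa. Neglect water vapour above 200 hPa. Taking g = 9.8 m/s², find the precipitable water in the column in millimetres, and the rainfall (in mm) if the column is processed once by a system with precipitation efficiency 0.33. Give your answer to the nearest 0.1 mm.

Precipitable water is the column-integrated vapour mass per unit area: PW = (1/g) Σ q̄ Δp, with q in kg/kg and Δp in Pa (1 kg/m² of water = 1 mm).
Layer 1000–650 hPa: Δp = 350 hPa = 35000 Pa, q̄ = 0.0081 kg/kg → 0.0081 × 35000 / 9.8 = 28.93 mm
Layer 650–530 hPa: Δp = 120 hPa = 12000 Pa, q̄ = 0.0034 kg/kg → 0.0034 × 12000 / 9.8 = 4.16 mm
Layer 530–340 hPa: Δp = 190 hPa = 19000 Pa, q̄ = 0.0026 kg/kg → 0.0026 × 19000 / 9.8 = 5.04 mm
Layer 340–200 hPa: Δp = 140 hPa = 14000 Pa, q̄ = 0.00075 kg/kg → 0.00075 × 14000 / 9.8 = 1.07 mm
PW = 28.93 + 4.16 + 5.04 + 1.07 = 39.20 ≈ 39.2 mm.
Rainfall = ε × PW = 0.33 × 39.2 = 12.9 mm.

PW ≈ 39.2 mm; rainfall ≈ 12.9 mm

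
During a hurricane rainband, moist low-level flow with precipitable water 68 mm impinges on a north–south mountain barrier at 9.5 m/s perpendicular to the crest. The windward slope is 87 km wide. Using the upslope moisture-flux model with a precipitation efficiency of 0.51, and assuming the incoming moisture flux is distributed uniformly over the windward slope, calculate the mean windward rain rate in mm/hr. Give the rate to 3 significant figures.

Incoming column moisture flux per unit ridge length: F = V × PW = 9.5 × 68 = 646 mm·m/s.
Spread over the 87 km slope with efficiency ε = 0.51: R = ε·F/W = 0.51 × 646 / 87000 m = 3.787e-03 mm/s.
R = 3.787e-03 × 3600 = 13.6 mm/hr.

R ≈ 13.6 mm/hr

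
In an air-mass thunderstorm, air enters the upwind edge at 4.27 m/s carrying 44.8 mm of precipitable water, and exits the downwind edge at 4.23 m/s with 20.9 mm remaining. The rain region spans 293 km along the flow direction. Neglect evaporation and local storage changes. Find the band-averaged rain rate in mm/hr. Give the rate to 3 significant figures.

Column moisture flux per unit crosswind length is F = V × PW.
Inflow: F_in = 4.27 × 44.8 = 191.296 mm·m/s
Outflow: F_out = 4.23 × 20.9 = 88.407 mm·m/s
Steady-state rate R = (F_in − F_out)/L = (191.296 − 88.407) / 293000 m = 3.512e-04 mm/s.
R = 3.512e-04 × 3600 = 1.26 mm/hr.

R ≈ 1.26 mm/hr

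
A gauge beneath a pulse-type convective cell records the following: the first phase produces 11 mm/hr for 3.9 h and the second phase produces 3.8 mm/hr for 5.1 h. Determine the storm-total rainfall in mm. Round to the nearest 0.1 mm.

total ≈ 62.3 mm

Total = Σ Rᵢ Δtᵢ = 11 × 3.9 + 3.8 × 5.1
      = 42.9 + 19.38 = 62.3 mm.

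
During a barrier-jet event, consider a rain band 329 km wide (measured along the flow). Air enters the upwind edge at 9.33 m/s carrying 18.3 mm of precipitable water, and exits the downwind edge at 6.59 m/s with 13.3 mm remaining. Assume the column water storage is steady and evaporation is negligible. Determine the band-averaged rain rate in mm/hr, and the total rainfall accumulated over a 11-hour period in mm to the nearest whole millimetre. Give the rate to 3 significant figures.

Column moisture flux per unit crosswind length is F = V × PW.
Inflow: F_in = 9.33 × 18.3 = 170.739 mm·m/s
Outflow: F_out = 6.59 × 13.3 = 87.647 mm·m/s
Steady-state rate R = (F_in − F_out)/L = (170.739 − 87.647) / 329000 m = 2.526e-04 mm/s.
R = 2.526e-04 × 3600 = 0.909 mm/hr.
Over 11 h: total = 0.909 × 11 = 9.999 ≈ 10 mm.

R ≈ 0.909 mm/hr; total ≈ 10 mm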